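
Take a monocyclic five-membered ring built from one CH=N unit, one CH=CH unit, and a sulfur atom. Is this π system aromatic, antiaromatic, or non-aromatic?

Aromatic

Check conjugation: each doubly-bonded ring atom is sp² with one p-orbital electron; each sp² =N– keeps its lone pair in-plane and puts one electron into the π system; the sulfur donates one lone pair from its p orbital — every position has a p orbital, so the cyclic π system is continuous.
π-electron count: 2 × 2 = 4 from the double-bond units + 2 from the S atom = 6.
That gives a 4n+2 count (6, n = 1).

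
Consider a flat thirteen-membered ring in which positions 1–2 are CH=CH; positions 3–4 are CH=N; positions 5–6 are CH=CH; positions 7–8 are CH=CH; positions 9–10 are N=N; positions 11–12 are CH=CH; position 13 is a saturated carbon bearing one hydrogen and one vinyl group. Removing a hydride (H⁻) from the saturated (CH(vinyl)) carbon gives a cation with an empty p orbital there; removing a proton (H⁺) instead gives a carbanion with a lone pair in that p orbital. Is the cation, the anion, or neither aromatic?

The anion

Once that carbon is sp², every ring atom has a p orbital and both ions are fully conjugated.
Cation: 6 × 2 + 0 = 12 π electrons → 4(3), antiaromatic.
Anion: 6 × 2 + 2 = 14 π electrons → 4(3)+2, aromatic.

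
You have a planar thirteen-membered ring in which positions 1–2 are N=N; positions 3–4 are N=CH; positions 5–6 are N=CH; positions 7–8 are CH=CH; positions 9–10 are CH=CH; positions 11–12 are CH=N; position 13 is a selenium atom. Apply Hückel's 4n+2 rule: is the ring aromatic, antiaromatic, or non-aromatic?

Aromatic

Every ring atom contributes a p orbital perpendicular to the ring (each doubly-bonded ring atom is sp² with one p-orbital electron; each =N– nitrogen is pyridine-type (lone pair in the sp² plane, one electron in the p orbital); the selenium donates one lone pair from its p orbital), so the π system is cyclic and fully conjugated.
Tallying contributions gives 6 × 2 = 12 from the double-bond units + 2 from the Se atom = 14.
14 = 4(3) + 2, which satisfies Hückel's 4n+2 rule.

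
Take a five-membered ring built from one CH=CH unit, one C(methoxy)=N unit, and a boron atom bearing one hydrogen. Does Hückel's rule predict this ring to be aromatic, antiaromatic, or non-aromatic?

All ring atoms are sp² and supply a p orbital to the ring (each doubly-bonded ring atom is sp² with one p-orbital electron; each sp² =N– keeps its lone pair in-plane and puts one electron into the π system; the boron has an empty p orbital); the conjugation is uninterrupted.
Tallying contributions gives 2 × 2 = 4 from the double-bond units + 0 from the BH atom = 4.
4 = 4(1); a planar, fully conjugated 4n system is antiaromatic.

Antiaromatic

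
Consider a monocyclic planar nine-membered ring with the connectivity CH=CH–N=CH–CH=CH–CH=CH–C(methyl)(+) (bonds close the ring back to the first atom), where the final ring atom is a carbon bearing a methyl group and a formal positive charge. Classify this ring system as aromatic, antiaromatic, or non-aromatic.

Antiaromatic

The p orbitals form a continuous loop: every atom in a ring double bond is sp² and brings one electron to the p orbital; each =N– nitrogen is pyridine-type (lone pair in the sp² plane, one electron in the p orbital); the carbocation has an empty p orbital. The ring is fully conjugated.
Adding the contributions, 4 × 2 = 8 from the double-bond units + 0 from the C(methyl)(+) atom = 8.
8 is a 4n count (n = 2), so the planar conjugated ring is antiaromatic.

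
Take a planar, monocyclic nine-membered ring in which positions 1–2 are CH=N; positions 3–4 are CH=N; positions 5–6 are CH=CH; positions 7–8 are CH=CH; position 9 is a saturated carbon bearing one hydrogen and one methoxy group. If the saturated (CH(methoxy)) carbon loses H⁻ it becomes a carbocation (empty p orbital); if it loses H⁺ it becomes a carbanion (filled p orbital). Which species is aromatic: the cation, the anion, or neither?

The anion

In either ion the ring is fully conjugated: every atom, including the new sp² carbon, supplies a p orbital.
Cation: 4 × 2 + 0 = 8 π electrons → 4(2), antiaromatic.
Anion: 4 × 2 + 2 = 10 π electrons → 4(2)+2, aromatic.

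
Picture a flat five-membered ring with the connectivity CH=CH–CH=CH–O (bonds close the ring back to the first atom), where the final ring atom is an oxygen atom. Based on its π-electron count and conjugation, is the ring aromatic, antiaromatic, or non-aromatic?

Aromatic

Every ring atom contributes a p orbital perpendicular to the ring (each doubly-bonded ring atom is sp² with one p-orbital electron; the oxygen donates one lone pair from its p orbital), so the π system is cyclic and fully conjugated.
Adding the contributions, 2 × 2 = 4 from the double-bond units + 2 from the O atom = 6.
Since 6 = 4·1 + 2, the ring meets the 4n+2 criterion.
(The species described is furan.)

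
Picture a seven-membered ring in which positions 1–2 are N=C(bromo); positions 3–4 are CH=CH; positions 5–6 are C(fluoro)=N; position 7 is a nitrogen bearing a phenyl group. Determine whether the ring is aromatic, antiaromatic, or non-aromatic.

The p orbitals form a continuous loop: the double-bond atoms are sp², each contributing one p electron; each sp² =N– keeps its lone pair in-plane and puts one electron into the π system; the pyrrole-type nitrogen donates its lone pair from the p orbital. The ring is fully conjugated.
Adding the contributions, 3 × 2 = 6 from the double-bond units + 2 from the N(phenyl) atom = 8.
A 4n π count (8, n = 2) in a planar conjugated ring means antiaromatic.

Antiaromatic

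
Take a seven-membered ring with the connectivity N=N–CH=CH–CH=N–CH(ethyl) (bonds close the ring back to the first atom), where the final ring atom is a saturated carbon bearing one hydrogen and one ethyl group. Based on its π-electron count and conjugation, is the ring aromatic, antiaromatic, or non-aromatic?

The CH(ethyl) position has four σ bonds — that saturated carbon is sp³ and has no p orbital in the ring π system — so the cyclic conjugation is interrupted.
Hückel's rule only applies to fully conjugated rings, so this one is simply non-aromatic.

Non-aromatic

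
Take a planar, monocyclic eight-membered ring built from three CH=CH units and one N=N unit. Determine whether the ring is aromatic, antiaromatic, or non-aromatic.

The p orbitals form a continuous loop: every atom in a ring double bond is sp² and brings one electron to the p orbital; each =N– nitrogen is pyridine-type (lone pair in the sp² plane, one electron in the p orbital). The ring is fully conjugated.
Adding the contributions, 4 × 2 = 8 from the 4 double-bond units.
8 is a 4n count (n = 2), so the planar conjugated ring is antiaromatic.

Antiaromatic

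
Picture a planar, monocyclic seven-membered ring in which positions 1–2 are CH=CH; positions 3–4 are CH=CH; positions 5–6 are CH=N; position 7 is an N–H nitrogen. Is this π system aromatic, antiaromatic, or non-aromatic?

The p orbitals form a continuous loop: every atom in a ring double bond is sp² and brings one electron to the p orbital; each sp² =N– keeps its lone pair in-plane and puts one electron into the π system; the pyrrole-type nitrogen donates its lone pair from the p orbital. The ring is fully conjugated.
Counting π electrons: 3 × 2 = 6 from the double-bond units + 2 from the NH atom = 8.
A 4n π count (8, n = 2) in a planar conjugated ring means antiaromatic.

Antiaromatic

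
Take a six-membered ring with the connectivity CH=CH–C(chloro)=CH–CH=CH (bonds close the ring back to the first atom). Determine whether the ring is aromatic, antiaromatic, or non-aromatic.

Aromatic

All ring atoms are sp² and supply a p orbital to the ring (each doubly-bonded ring atom is sp² with one p-orbital electron); the conjugation is uninterrupted.
Counting π electrons: 3 × 2 = 6 from the 3 double-bond units.
With 6 π electrons (n = 1), the Hückel 4n+2 condition holds.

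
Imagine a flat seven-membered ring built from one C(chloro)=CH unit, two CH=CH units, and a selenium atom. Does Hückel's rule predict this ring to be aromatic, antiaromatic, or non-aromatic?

All ring atoms are sp² and supply a p orbital to the ring (every atom in a ring double bond is sp² and brings one electron to the p orbital; the selenium donates one lone pair from its p orbital); the conjugation is uninterrupted.
Counting π electrons: 3 × 2 = 6 from the double-bond units + 2 from the Se atom = 8.
A 4n π count (8, n = 2) in a planar conjugated ring means antiaromatic.

Antiaromatic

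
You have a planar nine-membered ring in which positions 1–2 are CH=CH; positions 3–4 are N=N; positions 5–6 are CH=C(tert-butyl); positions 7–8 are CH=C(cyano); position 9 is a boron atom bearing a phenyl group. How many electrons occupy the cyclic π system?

8

The p orbitals form a continuous loop: the double-bond atoms are sp², each contributing one p electron; the doubly-bonded nitrogens are pyridine-type — their lone pairs lie in the ring plane, leaving one electron in the p orbital; the boron has an empty p orbital. The ring is fully conjugated.
π-electron count: 4 × 2 = 8 from the double-bond units + 0 from the B(phenyl) atom = 8.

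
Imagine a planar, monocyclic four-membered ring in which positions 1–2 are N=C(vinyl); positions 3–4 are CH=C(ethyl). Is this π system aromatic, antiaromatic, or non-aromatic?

Check conjugation: each doubly-bonded ring atom is sp² with one p-orbital electron; each =N– nitrogen is pyridine-type (lone pair in the sp² plane, one electron in the p orbital) — every position has a p orbital, so the cyclic π system is continuous.
Adding the contributions, 2 × 2 = 4 from the 2 double-bond units.
4 is a 4n count (n = 1), so the planar conjugated ring is antiaromatic.

Antiaromatic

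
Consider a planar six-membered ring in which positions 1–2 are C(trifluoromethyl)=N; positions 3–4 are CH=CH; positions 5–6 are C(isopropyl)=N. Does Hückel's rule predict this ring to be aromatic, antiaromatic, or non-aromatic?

Aromatic

Check conjugation: each doubly-bonded ring atom is sp² with one p-orbital electron; the doubly-bonded nitrogens are pyridine-type — their lone pairs lie in the ring plane, leaving one electron in the p orbital — every position has a p orbital, so the cyclic π system is continuous.
π-electron count: 3 × 2 = 6 from the 3 double-bond units.
6 = 4(1) + 2, which satisfies Hückel's 4n+2 rule.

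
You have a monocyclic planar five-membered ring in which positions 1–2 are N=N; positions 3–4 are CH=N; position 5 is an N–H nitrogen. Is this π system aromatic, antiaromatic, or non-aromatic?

Aromatic

Check conjugation: every atom in a ring double bond is sp² and brings one electron to the p orbital; each =N– nitrogen is pyridine-type (lone pair in the sp² plane, one electron in the p orbital); the pyrrole-type nitrogen donates its lone pair from the p orbital — every position has a p orbital, so the cyclic π system is continuous.
Adding the contributions, 2 × 2 = 4 from the double-bond units + 2 from the NH atom = 6.
With 6 π electrons (n = 1), the Hückel 4n+2 condition holds.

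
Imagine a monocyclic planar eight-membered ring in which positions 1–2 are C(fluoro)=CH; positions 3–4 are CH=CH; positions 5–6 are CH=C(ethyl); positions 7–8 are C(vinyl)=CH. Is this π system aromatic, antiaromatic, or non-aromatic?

Antiaromatic

Check conjugation: the double-bond atoms are sp², each contributing one p electron — every position has a p orbital, so the cyclic π system is continuous.
Adding the contributions, 4 × 2 = 8 from the 4 double-bond units.
A 4n π count (8, n = 2) in a planar conjugated ring means antiaromatic.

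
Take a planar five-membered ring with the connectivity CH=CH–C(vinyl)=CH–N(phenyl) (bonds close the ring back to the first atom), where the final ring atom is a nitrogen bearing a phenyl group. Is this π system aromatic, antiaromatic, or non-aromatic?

The p orbitals form a continuous loop: every atom in a ring double bond is sp² and brings one electron to the p orbital; the pyrrole-type nitrogen donates its lone pair from the p orbital. The ring is fully conjugated.
π-electron count: 2 × 2 = 4 from the double-bond units + 2 from the N(phenyl) atom = 6.
That gives a 4n+2 count (6, n = 1).

Aromatic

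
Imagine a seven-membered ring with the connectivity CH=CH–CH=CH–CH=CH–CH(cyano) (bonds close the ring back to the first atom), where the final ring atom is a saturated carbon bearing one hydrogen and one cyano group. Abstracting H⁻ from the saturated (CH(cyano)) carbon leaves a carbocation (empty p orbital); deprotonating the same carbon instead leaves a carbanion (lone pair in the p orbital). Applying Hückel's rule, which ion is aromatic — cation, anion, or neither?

The cation

Once that carbon is sp², every ring atom has a p orbital and both ions are fully conjugated.
Cation: 3 × 2 + 0 = 6 π electrons → 4(1)+2, aromatic.
Anion: 3 × 2 + 2 = 8 π electrons → 4(2), antiaromatic.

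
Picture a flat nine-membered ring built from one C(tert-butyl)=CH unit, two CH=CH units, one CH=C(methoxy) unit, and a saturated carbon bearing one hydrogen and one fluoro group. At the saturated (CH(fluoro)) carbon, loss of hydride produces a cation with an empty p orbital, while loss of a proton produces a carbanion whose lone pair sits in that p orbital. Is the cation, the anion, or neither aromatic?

In both ions every ring atom is sp² and contributes a p orbital, so both rings are fully conjugated.
Cation: 4 × 2 + 0 = 8 π electrons → 4(2), antiaromatic.
Anion: 4 × 2 + 2 = 10 π electrons → 4(2)+2, aromatic.

The anion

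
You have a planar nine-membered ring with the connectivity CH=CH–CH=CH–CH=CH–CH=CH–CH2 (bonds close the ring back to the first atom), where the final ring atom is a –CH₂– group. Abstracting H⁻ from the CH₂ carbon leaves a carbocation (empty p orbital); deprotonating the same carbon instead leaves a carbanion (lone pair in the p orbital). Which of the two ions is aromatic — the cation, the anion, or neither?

The anion

Both ions have a continuous loop of p orbitals — each ring atom is sp².
Cation: 4 × 2 + 0 = 8 π electrons → 4(2), antiaromatic.
Anion: 4 × 2 + 2 = 10 π electrons → 4(2)+2, aromatic.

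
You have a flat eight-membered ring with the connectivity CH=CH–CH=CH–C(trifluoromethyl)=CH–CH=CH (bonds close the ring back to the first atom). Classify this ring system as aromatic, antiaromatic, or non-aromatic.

Antiaromatic

All ring atoms are sp² and supply a p orbital to the ring (each doubly-bonded ring atom is sp² with one p-orbital electron); the conjugation is uninterrupted.
Counting π electrons: 4 × 2 = 8 from the 4 double-bond units.
With 8 = 4·2 π electrons, Hückel's rule classifies the planar ring as antiaromatic.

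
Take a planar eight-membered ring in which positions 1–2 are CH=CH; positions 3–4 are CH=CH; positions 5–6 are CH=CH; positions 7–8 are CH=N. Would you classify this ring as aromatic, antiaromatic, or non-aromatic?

Antiaromatic

Every ring atom contributes a p orbital perpendicular to the ring (each doubly-bonded ring atom is sp² with one p-orbital electron; each =N– nitrogen is pyridine-type (lone pair in the sp² plane, one electron in the p orbital)), so the π system is cyclic and fully conjugated.
Tallying contributions gives 4 × 2 = 8 from the 4 double-bond units.
8 is a 4n count (n = 2), so the planar conjugated ring is antiaromatic.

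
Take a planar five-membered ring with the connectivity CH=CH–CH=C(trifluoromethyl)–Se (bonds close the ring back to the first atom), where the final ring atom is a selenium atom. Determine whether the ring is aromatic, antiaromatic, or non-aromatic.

Aromatic

The p orbitals form a continuous loop: each doubly-bonded ring atom is sp² with one p-orbital electron; the selenium donates one lone pair from its p orbital. The ring is fully conjugated.
π-electron count: 2 × 2 = 4 from the double-bond units + 2 from the Se atom = 6.
Since 6 = 4·1 + 2, the ring meets the 4n+2 criterion.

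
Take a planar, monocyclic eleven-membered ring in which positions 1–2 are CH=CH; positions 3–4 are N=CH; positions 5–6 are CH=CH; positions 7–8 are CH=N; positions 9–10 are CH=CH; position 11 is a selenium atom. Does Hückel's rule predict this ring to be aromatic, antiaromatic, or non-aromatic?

Antiaromatic

Every ring atom contributes a p orbital perpendicular to the ring (each doubly-bonded ring atom is sp² with one p-orbital electron; each sp² =N– keeps its lone pair in-plane and puts one electron into the π system; the selenium donates one lone pair from its p orbital), so the π system is cyclic and fully conjugated.
π-electron count: 5 × 2 = 10 from the double-bond units + 2 from the Se atom = 12.
A 4n π count (12, n = 3) in a planar conjugated ring means antiaromatic.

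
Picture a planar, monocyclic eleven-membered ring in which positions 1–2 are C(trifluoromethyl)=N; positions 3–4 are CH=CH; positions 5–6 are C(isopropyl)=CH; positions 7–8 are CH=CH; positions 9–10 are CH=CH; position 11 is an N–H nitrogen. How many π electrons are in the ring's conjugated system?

12

Every ring atom contributes a p orbital perpendicular to the ring (the double-bond atoms are sp², each contributing one p electron; each =N– nitrogen is pyridine-type (lone pair in the sp² plane, one electron in the p orbital); the pyrrole-type nitrogen donates its lone pair from the p orbital), so the π system is cyclic and fully conjugated.
Tallying contributions gives 5 × 2 = 10 from the double-bond units + 2 from the NH atom = 12.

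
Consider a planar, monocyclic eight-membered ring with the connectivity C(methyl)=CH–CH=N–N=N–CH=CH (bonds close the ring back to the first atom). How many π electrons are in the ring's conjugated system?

8

The p orbitals form a continuous loop: the double-bond atoms are sp², each contributing one p electron; each sp² =N– keeps its lone pair in-plane and puts one electron into the π system. The ring is fully conjugated.
Adding the contributions, 4 × 2 = 8 from the 4 double-bond units.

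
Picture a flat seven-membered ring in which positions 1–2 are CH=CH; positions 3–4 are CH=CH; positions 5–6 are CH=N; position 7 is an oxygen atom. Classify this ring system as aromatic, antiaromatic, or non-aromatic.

Every ring atom contributes a p orbital perpendicular to the ring (every atom in a ring double bond is sp² and brings one electron to the p orbital; the doubly-bonded nitrogens are pyridine-type — their lone pairs lie in the ring plane, leaving one electron in the p orbital; the oxygen donates one lone pair from its p orbital), so the π system is cyclic and fully conjugated.
Tallying contributions gives 3 × 2 = 6 from the double-bond units + 2 from the O atom = 8.
A 4n π count (8, n = 2) in a planar conjugated ring means antiaromatic.

Antiaromatic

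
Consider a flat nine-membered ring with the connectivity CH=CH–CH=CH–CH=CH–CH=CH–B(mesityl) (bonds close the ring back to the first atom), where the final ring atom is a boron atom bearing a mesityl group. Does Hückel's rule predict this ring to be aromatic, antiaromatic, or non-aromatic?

Antiaromatic

Check conjugation: every atom in a ring double bond is sp² and brings one electron to the p orbital; the boron has an empty p orbital — every position has a p orbital, so the cyclic π system is continuous.
Adding the contributions, 4 × 2 = 8 from the double-bond units + 0 from the B(mesityl) atom = 8.
8 is a 4n count (n = 2), so the planar conjugated ring is antiaromatic.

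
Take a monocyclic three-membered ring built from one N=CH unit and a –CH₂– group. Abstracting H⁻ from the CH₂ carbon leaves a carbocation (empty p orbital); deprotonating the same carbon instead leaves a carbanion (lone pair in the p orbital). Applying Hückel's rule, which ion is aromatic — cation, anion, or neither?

The cation

Once that carbon is sp², every ring atom has a p orbital and both ions are fully conjugated.
Cation: 1 × 2 + 0 = 2 π electrons → 4(0)+2, aromatic.
Anion: 1 × 2 + 2 = 4 π electrons → 4(1), antiaromatic.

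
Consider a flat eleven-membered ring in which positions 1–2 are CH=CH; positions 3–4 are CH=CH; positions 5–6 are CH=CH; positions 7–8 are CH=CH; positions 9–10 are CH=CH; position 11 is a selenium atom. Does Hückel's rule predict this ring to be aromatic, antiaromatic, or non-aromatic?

Every ring atom contributes a p orbital perpendicular to the ring (every atom in a ring double bond is sp² and brings one electron to the p orbital; the selenium donates one lone pair from its p orbital), so the π system is cyclic and fully conjugated.
Tallying contributions gives 5 × 2 = 10 from the double-bond units + 2 from the Se atom = 12.
12 is a 4n count (n = 3), so the planar conjugated ring is antiaromatic.

Antiaromatic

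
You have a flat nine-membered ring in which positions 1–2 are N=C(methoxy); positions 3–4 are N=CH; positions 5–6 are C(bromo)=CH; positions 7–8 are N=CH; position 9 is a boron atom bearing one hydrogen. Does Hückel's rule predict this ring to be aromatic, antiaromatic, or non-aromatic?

Every ring atom contributes a p orbital perpendicular to the ring (the double-bond atoms are sp², each contributing one p electron; each =N– nitrogen is pyridine-type (lone pair in the sp² plane, one electron in the p orbital); the boron has an empty p orbital), so the π system is cyclic and fully conjugated.
Tallying contributions gives 4 × 2 = 8 from the double-bond units + 0 from the BH atom = 8.
8 is a 4n count (n = 2), so the planar conjugated ring is antiaromatic.

Antiaromatic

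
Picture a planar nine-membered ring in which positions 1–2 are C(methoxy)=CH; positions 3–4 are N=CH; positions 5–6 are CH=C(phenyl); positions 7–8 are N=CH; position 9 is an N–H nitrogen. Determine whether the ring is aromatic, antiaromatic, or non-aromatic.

All ring atoms are sp² and supply a p orbital to the ring (each doubly-bonded ring atom is sp² with one p-orbital electron; each sp² =N– keeps its lone pair in-plane and puts one electron into the π system; the pyrrole-type nitrogen donates its lone pair from the p orbital); the conjugation is uninterrupted.
Counting π electrons: 4 × 2 = 8 from the double-bond units + 2 from the NH atom = 10.
That gives a 4n+2 count (10, n = 2).

Aromatic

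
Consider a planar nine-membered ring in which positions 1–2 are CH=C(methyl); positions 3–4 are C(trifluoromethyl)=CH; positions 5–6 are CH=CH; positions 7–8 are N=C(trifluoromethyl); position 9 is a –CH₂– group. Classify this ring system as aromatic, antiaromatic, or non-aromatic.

At the CH2 position, the tetrahedral CH₂ carbon is sp³ and has no p orbital in the ring π system; the ring's p-orbital overlap is broken there.
Broken conjugation rules out both aromaticity and antiaromaticity.

Non-aromatic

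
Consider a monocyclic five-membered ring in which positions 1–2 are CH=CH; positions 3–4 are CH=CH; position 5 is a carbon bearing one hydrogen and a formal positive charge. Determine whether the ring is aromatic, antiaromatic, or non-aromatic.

All ring atoms are sp² and supply a p orbital to the ring (every atom in a ring double bond is sp² and brings one electron to the p orbital; the carbocation has an empty p orbital); the conjugation is uninterrupted.
Tallying contributions gives 2 × 2 = 4 from the double-bond units + 0 from the CH(+) atom = 4.
With 4 = 4·1 π electrons, Hückel's rule classifies the planar ring as antiaromatic.

Antiaromatic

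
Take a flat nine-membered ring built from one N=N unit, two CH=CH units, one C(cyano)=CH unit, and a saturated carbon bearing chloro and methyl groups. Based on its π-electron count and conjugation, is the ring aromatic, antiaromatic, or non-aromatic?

At the C(chloro)(methyl) position, that saturated carbon is sp³ and has no p orbital in the ring π system; the ring's p-orbital overlap is broken there.
Broken conjugation rules out both aromaticity and antiaromaticity.

Non-aromatic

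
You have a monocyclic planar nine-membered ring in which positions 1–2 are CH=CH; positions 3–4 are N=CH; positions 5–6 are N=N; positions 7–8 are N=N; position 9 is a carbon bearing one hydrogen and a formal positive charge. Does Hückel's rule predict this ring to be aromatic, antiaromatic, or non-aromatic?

Antiaromatic

The p orbitals form a continuous loop: each doubly-bonded ring atom is sp² with one p-orbital electron; each sp² =N– keeps its lone pair in-plane and puts one electron into the π system; the carbocation has an empty p orbital. The ring is fully conjugated.
Tallying contributions gives 4 × 2 = 8 from the double-bond units + 0 from the CH(+) atom = 8.
8 is a 4n count (n = 2), so the planar conjugated ring is antiaromatic.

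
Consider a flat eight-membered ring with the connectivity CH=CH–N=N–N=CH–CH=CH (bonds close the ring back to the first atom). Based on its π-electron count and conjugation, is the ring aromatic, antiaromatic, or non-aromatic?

Check conjugation: the double-bond atoms are sp², each contributing one p electron; each =N– nitrogen is pyridine-type (lone pair in the sp² plane, one electron in the p orbital) — every position has a p orbital, so the cyclic π system is continuous.
Tallying contributions gives 4 × 2 = 8 from the 4 double-bond units.
With 8 = 4·2 π electrons, Hückel's rule classifies the planar ring as antiaromatic.

Antiaromatic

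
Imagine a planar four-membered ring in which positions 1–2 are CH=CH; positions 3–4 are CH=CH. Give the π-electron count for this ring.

All ring atoms are sp² and supply a p orbital to the ring (each doubly-bonded ring atom is sp² with one p-orbital electron); the conjugation is uninterrupted.
Adding the contributions, 2 × 2 = 4 from the 2 double-bond units.
(The species described is cyclobutadiene.)

4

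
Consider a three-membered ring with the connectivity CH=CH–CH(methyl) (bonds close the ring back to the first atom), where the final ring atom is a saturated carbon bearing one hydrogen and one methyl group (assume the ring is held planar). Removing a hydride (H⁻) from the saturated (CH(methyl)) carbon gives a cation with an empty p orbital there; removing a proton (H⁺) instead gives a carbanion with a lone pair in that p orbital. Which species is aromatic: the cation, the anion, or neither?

In both ions every ring atom is sp² and contributes a p orbital, so both rings are fully conjugated.
Cation: 1 × 2 + 0 = 2 π electrons → 4(0)+2, aromatic.
Anion: 1 × 2 + 2 = 4 π electrons → 4(1), antiaromatic.

The cation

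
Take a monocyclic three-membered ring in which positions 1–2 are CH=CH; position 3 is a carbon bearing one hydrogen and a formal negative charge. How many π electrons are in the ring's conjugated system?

All ring atoms are sp² and supply a p orbital to the ring (the double-bond atoms are sp², each contributing one p electron; the carbanion's lone pair occupies the p orbital); the conjugation is uninterrupted.
Tallying contributions gives 1 × 2 = 2 from the double-bond unit + 2 from the CH(-) atom = 4.

4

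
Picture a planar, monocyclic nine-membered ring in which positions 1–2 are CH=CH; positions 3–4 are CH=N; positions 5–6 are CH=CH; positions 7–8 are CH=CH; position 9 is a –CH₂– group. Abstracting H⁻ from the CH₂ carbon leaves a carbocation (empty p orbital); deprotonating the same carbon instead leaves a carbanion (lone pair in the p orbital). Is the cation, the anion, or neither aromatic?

The anion

Both ions have a continuous loop of p orbitals — each ring atom is sp².
Cation: 4 × 2 + 0 = 8 π electrons → 4(2), antiaromatic.
Anion: 4 × 2 + 2 = 10 π electrons → 4(2)+2, aromatic.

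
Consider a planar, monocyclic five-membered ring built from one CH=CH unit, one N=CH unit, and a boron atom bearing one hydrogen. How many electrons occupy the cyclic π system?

4

Check conjugation: the double-bond atoms are sp², each contributing one p electron; the doubly-bonded nitrogens are pyridine-type — their lone pairs lie in the ring plane, leaving one electron in the p orbital; the boron has an empty p orbital — every position has a p orbital, so the cyclic π system is continuous.
Adding the contributions, 2 × 2 = 4 from the double-bond units + 0 from the BH atom = 4.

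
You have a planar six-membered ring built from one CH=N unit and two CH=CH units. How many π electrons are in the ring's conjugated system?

6

Every ring atom contributes a p orbital perpendicular to the ring (the double-bond atoms are sp², each contributing one p electron; the doubly-bonded nitrogens are pyridine-type — their lone pairs lie in the ring plane, leaving one electron in the p orbital), so the π system is cyclic and fully conjugated.
π-electron count: 3 × 2 = 6 from the 3 double-bond units.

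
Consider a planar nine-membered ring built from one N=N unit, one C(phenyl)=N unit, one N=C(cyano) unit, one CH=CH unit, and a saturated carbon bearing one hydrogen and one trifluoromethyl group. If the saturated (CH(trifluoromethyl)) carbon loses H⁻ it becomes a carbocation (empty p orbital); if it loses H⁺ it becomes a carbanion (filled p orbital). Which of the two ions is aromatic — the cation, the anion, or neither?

In both ions every ring atom is sp² and contributes a p orbital, so both rings are fully conjugated.
Cation: 4 × 2 + 0 = 8 π electrons → 4(2), antiaromatic.
Anion: 4 × 2 + 2 = 10 π electrons → 4(2)+2, aromatic.

The anion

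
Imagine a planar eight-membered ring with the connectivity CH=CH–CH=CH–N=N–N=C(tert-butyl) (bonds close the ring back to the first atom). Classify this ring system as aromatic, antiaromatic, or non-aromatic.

Antiaromatic

The p orbitals form a continuous loop: every atom in a ring double bond is sp² and brings one electron to the p orbital; each =N– nitrogen is pyridine-type (lone pair in the sp² plane, one electron in the p orbital). The ring is fully conjugated.
π-electron count: 4 × 2 = 8 from the 4 double-bond units.
8 is a 4n count (n = 2), so the planar conjugated ring is antiaromatic.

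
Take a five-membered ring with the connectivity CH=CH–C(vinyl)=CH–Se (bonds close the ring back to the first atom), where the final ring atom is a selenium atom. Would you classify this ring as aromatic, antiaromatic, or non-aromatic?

The p orbitals form a continuous loop: each doubly-bonded ring atom is sp² with one p-orbital electron; the selenium donates one lone pair from its p orbital. The ring is fully conjugated.
Counting π electrons: 2 × 2 = 4 from the double-bond units + 2 from the Se atom = 6.
That gives a 4n+2 count (6, n = 1).

Aromatic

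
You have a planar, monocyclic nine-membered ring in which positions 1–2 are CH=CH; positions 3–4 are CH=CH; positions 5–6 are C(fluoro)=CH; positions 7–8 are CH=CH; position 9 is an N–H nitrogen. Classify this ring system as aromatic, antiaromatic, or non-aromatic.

Aromatic

Check conjugation: every atom in a ring double bond is sp² and brings one electron to the p orbital; the pyrrole-type nitrogen donates its lone pair from the p orbital — every position has a p orbital, so the cyclic π system is continuous.
Adding the contributions, 4 × 2 = 8 from the double-bond units + 2 from the NH atom = 10.
Since 10 = 4·2 + 2, the ring meets the 4n+2 criterion.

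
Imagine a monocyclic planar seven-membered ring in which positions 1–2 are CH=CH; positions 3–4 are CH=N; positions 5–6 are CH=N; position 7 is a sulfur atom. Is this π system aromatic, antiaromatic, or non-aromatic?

Antiaromatic

Check conjugation: the double-bond atoms are sp², each contributing one p electron; the doubly-bonded nitrogens are pyridine-type — their lone pairs lie in the ring plane, leaving one electron in the p orbital; the sulfur donates one lone pair from its p orbital — every position has a p orbital, so the cyclic π system is continuous.
Adding the contributions, 3 × 2 = 6 from the double-bond units + 2 from the S atom = 8.
8 is a 4n count (n = 2), so the planar conjugated ring is antiaromatic.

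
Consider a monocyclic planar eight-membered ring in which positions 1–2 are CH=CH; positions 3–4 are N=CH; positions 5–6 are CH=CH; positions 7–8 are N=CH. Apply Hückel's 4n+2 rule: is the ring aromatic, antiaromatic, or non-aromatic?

All ring atoms are sp² and supply a p orbital to the ring (every atom in a ring double bond is sp² and brings one electron to the p orbital; each =N– nitrogen is pyridine-type (lone pair in the sp² plane, one electron in the p orbital)); the conjugation is uninterrupted.
Tallying contributions gives 4 × 2 = 8 from the 4 double-bond units.
8 is a 4n count (n = 2), so the planar conjugated ring is antiaromatic.

Antiaromatic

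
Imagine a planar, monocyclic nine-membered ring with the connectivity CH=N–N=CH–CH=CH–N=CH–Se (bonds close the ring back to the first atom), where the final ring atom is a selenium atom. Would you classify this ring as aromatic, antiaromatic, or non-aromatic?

Check conjugation: each doubly-bonded ring atom is sp² with one p-orbital electron; each =N– nitrogen is pyridine-type (lone pair in the sp² plane, one electron in the p orbital); the selenium donates one lone pair from its p orbital — every position has a p orbital, so the cyclic π system is continuous.
Adding the contributions, 4 × 2 = 8 from the double-bond units + 2 from the Se atom = 10.
That gives a 4n+2 count (10, n = 2).

Aromatic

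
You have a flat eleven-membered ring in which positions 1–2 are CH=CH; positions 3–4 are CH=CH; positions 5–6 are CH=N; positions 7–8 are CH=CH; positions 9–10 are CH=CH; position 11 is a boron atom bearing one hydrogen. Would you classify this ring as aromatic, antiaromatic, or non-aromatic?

Check conjugation: the double-bond atoms are sp², each contributing one p electron; the doubly-bonded nitrogens are pyridine-type — their lone pairs lie in the ring plane, leaving one electron in the p orbital; the boron has an empty p orbital — every position has a p orbital, so the cyclic π system is continuous.
Adding the contributions, 5 × 2 = 10 from the double-bond units + 0 from the BH atom = 10.
10 = 4(2) + 2, which satisfies Hückel's 4n+2 rule.

Aromatic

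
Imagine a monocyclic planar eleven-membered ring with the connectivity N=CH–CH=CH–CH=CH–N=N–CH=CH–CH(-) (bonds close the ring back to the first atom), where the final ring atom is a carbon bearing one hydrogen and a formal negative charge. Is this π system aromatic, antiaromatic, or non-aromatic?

Antiaromatic

Every ring atom contributes a p orbital perpendicular to the ring (the double-bond atoms are sp², each contributing one p electron; the doubly-bonded nitrogens are pyridine-type — their lone pairs lie in the ring plane, leaving one electron in the p orbital; the carbanion's lone pair occupies the p orbital), so the π system is cyclic and fully conjugated.
Counting π electrons: 5 × 2 = 10 from the double-bond units + 2 from the CH(-) atom = 12.
With 12 = 4·3 π electrons, Hückel's rule classifies the planar ring as antiaromatic.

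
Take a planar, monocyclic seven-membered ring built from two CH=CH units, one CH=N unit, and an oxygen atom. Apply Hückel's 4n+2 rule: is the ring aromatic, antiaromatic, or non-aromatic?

Every ring atom contributes a p orbital perpendicular to the ring (every atom in a ring double bond is sp² and brings one electron to the p orbital; the doubly-bonded nitrogens are pyridine-type — their lone pairs lie in the ring plane, leaving one electron in the p orbital; the oxygen donates one lone pair from its p orbital), so the π system is cyclic and fully conjugated.
π-electron count: 3 × 2 = 6 from the double-bond units + 2 from the O atom = 8.
8 is a 4n count (n = 2), so the planar conjugated ring is antiaromatic.

Antiaromatic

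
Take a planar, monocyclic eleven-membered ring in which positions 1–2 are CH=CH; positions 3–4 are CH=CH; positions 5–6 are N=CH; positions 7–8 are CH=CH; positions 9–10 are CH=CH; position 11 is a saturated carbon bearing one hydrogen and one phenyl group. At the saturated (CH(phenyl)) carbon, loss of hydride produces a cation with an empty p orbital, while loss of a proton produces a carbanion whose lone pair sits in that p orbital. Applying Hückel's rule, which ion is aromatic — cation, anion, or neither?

The cation

In either ion the ring is fully conjugated: every atom, including the new sp² carbon, supplies a p orbital.
Cation: 5 × 2 + 0 = 10 π electrons → 4(2)+2, aromatic.
Anion: 5 × 2 + 2 = 12 π electrons → 4(3), antiaromatic.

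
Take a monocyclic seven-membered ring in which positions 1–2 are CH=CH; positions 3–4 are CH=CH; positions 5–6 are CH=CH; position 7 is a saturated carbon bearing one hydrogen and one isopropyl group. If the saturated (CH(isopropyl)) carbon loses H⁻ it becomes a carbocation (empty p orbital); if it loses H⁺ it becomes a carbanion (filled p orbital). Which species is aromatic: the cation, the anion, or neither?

The cation

In either ion the ring is fully conjugated: every atom, including the new sp² carbon, supplies a p orbital.
Cation: 3 × 2 + 0 = 6 π electrons → 4(1)+2, aromatic.
Anion: 3 × 2 + 2 = 8 π electrons → 4(2), antiaromatic.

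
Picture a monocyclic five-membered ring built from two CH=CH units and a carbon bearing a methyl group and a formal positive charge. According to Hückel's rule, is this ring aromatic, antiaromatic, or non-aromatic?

Antiaromatic

Every ring atom contributes a p orbital perpendicular to the ring (the double-bond atoms are sp², each contributing one p electron; the carbocation has an empty p orbital), so the π system is cyclic and fully conjugated.
Adding the contributions, 2 × 2 = 4 from the double-bond units + 0 from the C(methyl)(+) atom = 4.
With 4 = 4·1 π electrons, Hückel's rule classifies the planar ring as antiaromatic.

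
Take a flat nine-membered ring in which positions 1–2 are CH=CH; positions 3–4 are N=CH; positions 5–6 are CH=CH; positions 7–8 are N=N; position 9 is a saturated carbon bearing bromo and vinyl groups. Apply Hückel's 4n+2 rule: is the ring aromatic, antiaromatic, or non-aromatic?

The C(bromo)(vinyl) position has four σ bonds — that saturated carbon is sp³ and has no p orbital in the ring π system — so the cyclic conjugation is interrupted.
A ring that is not fully conjugated cannot be aromatic or antiaromatic regardless of its π-electron count.

Non-aromatic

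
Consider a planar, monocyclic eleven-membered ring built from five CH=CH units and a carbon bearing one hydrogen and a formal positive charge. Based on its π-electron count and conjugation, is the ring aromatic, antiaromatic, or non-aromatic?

The p orbitals form a continuous loop: every atom in a ring double bond is sp² and brings one electron to the p orbital; the carbocation has an empty p orbital. The ring is fully conjugated.
Counting π electrons: 5 × 2 = 10 from the double-bond units + 0 from the CH(+) atom = 10.
That gives a 4n+2 count (10, n = 2).

Aromatic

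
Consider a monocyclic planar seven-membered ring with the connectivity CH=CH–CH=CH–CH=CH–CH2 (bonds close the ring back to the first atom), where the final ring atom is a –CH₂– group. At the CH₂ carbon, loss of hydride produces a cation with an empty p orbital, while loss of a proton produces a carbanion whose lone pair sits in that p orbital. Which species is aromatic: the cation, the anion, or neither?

The cation

In both ions every ring atom is sp² and contributes a p orbital, so both rings are fully conjugated.
Cation: 3 × 2 + 0 = 6 π electrons → 4(1)+2, aromatic.
Anion: 3 × 2 + 2 = 8 π electrons → 4(2), antiaromatic.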